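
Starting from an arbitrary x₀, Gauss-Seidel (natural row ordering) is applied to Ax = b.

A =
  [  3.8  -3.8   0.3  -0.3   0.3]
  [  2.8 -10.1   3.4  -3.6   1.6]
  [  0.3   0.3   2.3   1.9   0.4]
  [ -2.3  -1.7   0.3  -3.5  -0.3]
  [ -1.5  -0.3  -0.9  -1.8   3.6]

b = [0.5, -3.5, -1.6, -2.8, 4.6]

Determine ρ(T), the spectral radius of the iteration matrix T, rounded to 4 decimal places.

0.8802

Write A = D+L+U with D = diag(3.8, -10.1, 2.3, -3.5, 3.6).
Gauss-Seidel: T = -(D+L)⁻¹U, row 0 first, T[0,3] = -(-0.3)/(3.8) = +0.0789; later rows by forward substitution.
  T[0,:] = [+0.0000, +1.0000, -0.0789, +0.0789, -0.0789]
  T[1,:] = [+0.0000, +0.2772, +0.3147, -0.3345, +0.1365]
  T[2,:] = [+0.0000, -0.1666, -0.0308, -0.7927, -0.1814]
  T[3,:] = [+0.0000, -0.8061, -0.1036, +0.0427, -0.1157]
  T[4,:] = [+0.0000, -0.0049, -0.0662, -0.1718, -0.1247]
eigenvalue magnitudes: 0.8802, 0.4828, 0.4828, 0.0484, 0.0000.
ρ = 0.8802; 0.8802 < 1: convergent.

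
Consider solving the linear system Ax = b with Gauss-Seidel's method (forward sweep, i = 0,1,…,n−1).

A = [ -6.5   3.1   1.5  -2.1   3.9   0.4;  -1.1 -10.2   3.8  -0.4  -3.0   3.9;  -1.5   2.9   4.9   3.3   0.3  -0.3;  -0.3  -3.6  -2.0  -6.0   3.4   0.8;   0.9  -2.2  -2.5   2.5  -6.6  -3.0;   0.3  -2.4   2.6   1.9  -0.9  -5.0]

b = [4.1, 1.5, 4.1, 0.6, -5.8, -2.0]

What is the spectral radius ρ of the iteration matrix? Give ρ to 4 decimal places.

0.8423

A = D + L + U where D = diag(-6.5, -10.2, 4.9, -6, -6.6, -5).
Gauss-Seidel: T = -(D+L)⁻¹U, row 0 first, T[0,1] = -(3.1)/(-6.5) = +0.4769; later rows by forward substitution.
  T[0,:] = [+0.0000  +0.4769  +0.2308  -0.3231  +0.6000  +0.0615]
  T[1,:] = [+0.0000  -0.0514  +0.3477  -0.0044  -0.3588  +0.3757]
  T[2,:] = [+0.0000  +0.1764  -0.1351  -0.7698  +0.3348  -0.1423]
  T[3,:] = [+0.0000  -0.0518  -0.1751  +0.2754  +0.6404  -0.0477]
  T[4,:] = [+0.0000  -0.0043  -0.0996  +0.3533  +0.3172  -0.5356]
  T[5,:] = [+0.0000  +0.1261  -0.2719  -0.3765  +0.5686  -0.1724]
moduli |λ_i(T)| = 0.8423, 0.5691, 0.5691, 0.0823, 0.0823, 0.0000.
ρ(T) = max|λ| = 0.8423; 0.8423 < 1, so it converges for any x₀.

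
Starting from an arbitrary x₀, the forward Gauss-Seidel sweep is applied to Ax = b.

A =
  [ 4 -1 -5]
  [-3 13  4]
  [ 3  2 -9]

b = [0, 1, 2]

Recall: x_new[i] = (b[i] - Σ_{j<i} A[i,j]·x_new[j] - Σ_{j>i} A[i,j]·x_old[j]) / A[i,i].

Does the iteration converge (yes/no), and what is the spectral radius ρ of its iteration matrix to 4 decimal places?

yes, ρ = 0.4071

Write A = D+L+U with D = diag(4, 13, -9).
GS T = -(D+L)⁻¹U: row 0 first, T[0,1] = -(-1)/(4) = +0.2500; later rows by forward substitution.
  T[0,:] = [+0.0000, +0.2500, +1.2500]
  T[1,:] = [+0.0000, +0.0577, -0.0192]
  T[2,:] = [+0.0000, +0.0962, +0.4124]
|eigenvalues of T|: 0.4071, 0.0630, 0.0000.
ρ(T) = max|λ| = 0.4071; 0.4071 < 1 ⇒ converges.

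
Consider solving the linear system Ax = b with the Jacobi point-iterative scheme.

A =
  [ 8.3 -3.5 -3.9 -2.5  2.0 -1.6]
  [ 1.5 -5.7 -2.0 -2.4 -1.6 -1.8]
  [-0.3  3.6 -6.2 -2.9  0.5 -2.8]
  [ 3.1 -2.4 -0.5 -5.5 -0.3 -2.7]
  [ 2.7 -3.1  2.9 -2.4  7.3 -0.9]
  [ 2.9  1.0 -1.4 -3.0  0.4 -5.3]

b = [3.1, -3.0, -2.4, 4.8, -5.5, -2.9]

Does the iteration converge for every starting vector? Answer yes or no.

no

Let D = diag(8.3, -5.7, -6.2, -5.5, 7.3, -5.3); L, U the strict triangles.
Jacobi T = -D⁻¹(L+U): T[4,0] = -(2.7)/(7.3) = -0.3699; T[4,4] = 0.
  T[0,:] = [+0.0000 +0.4217 +0.4699 +0.3012 -0.2410 +0.1928]
  T[1,:] = [+0.2632 +0.0000 -0.3509 -0.4211 -0.2807 -0.3158]
  T[2,:] = [-0.0484 +0.5806 +0.0000 -0.4677 +0.0806 -0.4516]
  T[3,:] = [+0.5636 -0.4364 -0.0909 +0.0000 -0.0545 -0.4909]
  T[4,:] = [-0.3699 +0.4247 -0.3973 +0.3288 +0.0000 +0.1233]
  T[5,:] = [+0.5472 +0.1887 -0.2642 -0.5660 +0.0755 +0.0000]
|roots of det(T-λI)|: 1.2394, 0.5811, 0.5811, 0.5786, 0.5601, 0.5601.
ρ(T) = max|λ| = 1.2394; 1.2394 > 1: divergent.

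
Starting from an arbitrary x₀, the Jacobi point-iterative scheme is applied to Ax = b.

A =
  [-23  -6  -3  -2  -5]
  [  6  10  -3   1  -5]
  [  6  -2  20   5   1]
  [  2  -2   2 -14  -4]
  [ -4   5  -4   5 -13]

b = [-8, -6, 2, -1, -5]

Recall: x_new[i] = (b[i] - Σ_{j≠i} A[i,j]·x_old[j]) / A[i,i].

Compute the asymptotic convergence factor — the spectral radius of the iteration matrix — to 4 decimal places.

Diagonal D = diag(-23, 10, 20, -14, -13); L, U strict lower/upper.
Jacobi: T = -D⁻¹(L+U), T[4,1] = -(5)/(-13) = +0.3846; T[4,4] = 0.
  T[0,:] = [+0.0000  -0.2609  -0.1304  -0.0870  -0.2174]
  T[1,:] = [-0.6000  +0.0000  +0.3000  -0.1000  +0.5000]
  T[2,:] = [-0.3000  +0.1000  +0.0000  -0.2500  -0.0500]
  T[3,:] = [+0.1429  -0.1429  +0.1429  +0.0000  -0.2857]
  T[4,:] = [-0.3077  +0.3846  -0.3077  +0.3846  +0.0000]
|λ(T)| sorted: 0.6924, 0.5130, 0.3706, 0.3190, 0.3190.
spectral radius ρ = 0.6924; 0.6924 < 1, so it converges for any x₀.

0.6924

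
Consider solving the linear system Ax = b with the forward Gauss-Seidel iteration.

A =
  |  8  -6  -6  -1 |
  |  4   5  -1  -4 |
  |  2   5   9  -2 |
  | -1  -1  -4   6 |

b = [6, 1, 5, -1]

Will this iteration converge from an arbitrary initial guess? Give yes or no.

Diagonal D = diag(8, 5, 9, 6); L, U strict lower/upper.
T_GS = -(D+L)⁻¹U: row 0 first, T[0,1] = -(-6)/(8) = +0.7500; later rows by forward substitution.
  T[0,:] = [+0.0000, +0.7500, +0.7500, +0.1250]
  T[1,:] = [+0.0000, -0.6000, -0.4000, +0.7000]
  T[2,:] = [+0.0000, +0.1667, +0.0556, -0.1944]
  T[3,:] = [+0.0000, +0.1361, +0.0954, +0.0079]
moduli |λ_i(T)| = 0.6006, 0.1334, 0.0694, 0.0000.
spectral radius ρ = 0.6006; 0.6006 < 1, so it converges for any x₀.

yes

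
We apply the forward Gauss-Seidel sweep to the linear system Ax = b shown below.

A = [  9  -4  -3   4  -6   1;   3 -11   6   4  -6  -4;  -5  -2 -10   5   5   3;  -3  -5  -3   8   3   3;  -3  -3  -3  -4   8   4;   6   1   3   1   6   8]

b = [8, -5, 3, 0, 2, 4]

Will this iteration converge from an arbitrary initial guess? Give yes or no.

no

A = D + L + U where D = diag(9, -11, -10, 8, 8, 8).
GS T = -(D+L)⁻¹U: row 0 first, T[0,5] = -(1)/(9) = -0.1111; later rows by forward substitution.
  T[0,:] = [+0.0000  +0.4444  +0.3333  -0.4444  +0.6667  -0.1111]
  T[1,:] = [+0.0000  +0.1212  +0.6364  +0.2424  -0.3636  -0.3939]
  T[2,:] = [+0.0000  -0.2465  -0.2939  +0.6737  +0.2394  +0.4343]
  T[3,:] = [+0.0000  +0.1500  +0.4125  +0.2375  -0.2625  -0.5000]
  T[4,:] = [+0.0000  +0.1947  +0.4597  +0.2956  +0.0722  -0.7765]
  T[5,:] = [+0.0000  -0.4208  -0.6156  -0.2010  -0.5656  +0.6146]
moduli |λ_i(T)| = 1.1650, 0.4996, 0.3636, 0.2838, 0.2838, 0.0000.
spectral radius ρ = 1.1650; 1.1650 > 1: divergent.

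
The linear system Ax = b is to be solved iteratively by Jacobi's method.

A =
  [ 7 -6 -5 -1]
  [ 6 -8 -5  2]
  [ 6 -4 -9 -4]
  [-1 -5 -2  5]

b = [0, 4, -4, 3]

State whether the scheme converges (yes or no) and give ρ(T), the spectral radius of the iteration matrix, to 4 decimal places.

no, ρ = 1.2379

A = D + L + U where D = diag(7, -8, -9, 5).
Jacobi: T = -D⁻¹(L+U), T[0,3] = -(-1)/(7) = +0.1429; T[0,0] = 0.
  T[0,:] = [+0.0000 +0.8571 +0.7143 +0.1429]
  T[1,:] = [+0.7500 +0.0000 -0.6250 +0.2500]
  T[2,:] = [+0.6667 -0.4444 +0.0000 -0.4444]
  T[3,:] = [+0.2000 +1.0000 +0.4000 +0.0000]
|roots of det(T-λI)|: 1.2379, 1.0151, 0.5628, 0.3400.
spectral radius ρ = 1.2379; 1.2379 > 1 ⇒ diverges.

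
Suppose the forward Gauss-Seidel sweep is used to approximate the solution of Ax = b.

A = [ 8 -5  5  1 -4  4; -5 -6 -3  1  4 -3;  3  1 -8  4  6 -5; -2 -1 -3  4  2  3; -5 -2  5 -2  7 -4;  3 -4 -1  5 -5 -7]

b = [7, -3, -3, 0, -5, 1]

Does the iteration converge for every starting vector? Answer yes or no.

Write A = D+L+U with D = diag(8, -6, -8, 4, 7, -7).
T_GS = -(D+L)⁻¹U: row 0 first, T[0,3] = -(1)/(8) = -0.1250; later rows by forward substitution.
  T[0,:] = [+0.0000 +0.6250 -0.6250 -0.1250 +0.5000 -0.5000]
  T[1,:] = [+0.0000 -0.5208 +0.0208 +0.2708 +0.2500 -0.0833]
  T[2,:] = [+0.0000 +0.1693 -0.2318 +0.4870 +0.9688 -0.8229]
  T[3,:] = [+0.0000 +0.3092 -0.4811 +0.3704 +0.5391 -1.6380]
  T[4,:] = [+0.0000 +0.2651 -0.4124 -0.2539 -0.1094 +0.3103]
  T[5,:] = [+0.0000 +0.5729 -0.2957 +0.1681 +0.3962 -1.4407]
|λ(T)| sorted: 1.4480, 0.6605, 0.6605, 0.3264, 0.0928, 0.0000.
spectral radius ρ = 1.4480; 1.4480 > 1, so it fails to converge.

no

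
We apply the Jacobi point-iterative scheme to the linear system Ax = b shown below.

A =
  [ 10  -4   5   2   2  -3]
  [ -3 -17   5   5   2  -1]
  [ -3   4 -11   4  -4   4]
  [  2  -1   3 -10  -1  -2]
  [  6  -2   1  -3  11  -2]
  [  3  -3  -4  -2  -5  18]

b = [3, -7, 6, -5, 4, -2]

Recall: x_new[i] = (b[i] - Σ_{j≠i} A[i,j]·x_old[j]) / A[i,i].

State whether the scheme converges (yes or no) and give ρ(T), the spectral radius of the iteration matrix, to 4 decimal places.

A = D + L + U where D = diag(10, -17, -11, -10, 11, 18).
T_J = -D⁻¹(L+U): T[0,1] = -(-4)/(10) = +0.4000; T[0,0] = 0.
  T[0,:] = [+0.0000, +0.4000, -0.5000, -0.2000, -0.2000, +0.3000]
  T[1,:] = [-0.1765, +0.0000, +0.2941, +0.2941, +0.1176, -0.0588]
  T[2,:] = [-0.2727, +0.3636, +0.0000, +0.3636, -0.3636, +0.3636]
  T[3,:] = [+0.2000, -0.1000, +0.3000, +0.0000, -0.1000, -0.2000]
  T[4,:] = [-0.5455, +0.1818, -0.0909, +0.2727, +0.0000, +0.1818]
  T[5,:] = [-0.1667, +0.1667, +0.2222, +0.1111, +0.2778, +0.0000]
|eigenvalues of T|: 0.8720, 0.4468, 0.4468, 0.4225, 0.1104, 0.0710.
spectral radius ρ = 0.8720; 0.8720 < 1 ⇒ converges.

yes, ρ = 0.8720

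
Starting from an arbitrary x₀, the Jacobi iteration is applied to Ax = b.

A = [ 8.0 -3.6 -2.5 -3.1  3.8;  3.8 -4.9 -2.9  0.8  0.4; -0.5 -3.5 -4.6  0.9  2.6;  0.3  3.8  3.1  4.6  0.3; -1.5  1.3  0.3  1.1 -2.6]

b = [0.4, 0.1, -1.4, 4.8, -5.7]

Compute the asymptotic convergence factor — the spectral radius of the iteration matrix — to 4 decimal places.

1.3706

Split A = D + L + U, D = diag(8, -4.9, -4.6, 4.6, -2.6).
Jacobi: T = -D⁻¹(L+U), T[4,0] = -(-1.5)/(-2.6) = -0.5769; T[4,4] = 0.
  T[0,:] = [+0.0000, +0.4500, +0.3125, +0.3875, -0.4750]
  T[1,:] = [+0.7755, +0.0000, -0.5918, +0.1633, +0.0816]
  T[2,:] = [-0.1087, -0.7609, +0.0000, +0.1957, +0.5652]
  T[3,:] = [-0.0652, -0.8261, -0.6739, +0.0000, -0.0652]
  T[4,:] = [-0.5769, +0.5000, +0.1154, +0.4231, +0.0000]
moduli |λ_i(T)| = 1.3706, 0.6669, 0.6669, 0.6572, 0.6572.
ρ(T) = max|λ| = 1.3706; 1.3706 > 1, so it fails to converge.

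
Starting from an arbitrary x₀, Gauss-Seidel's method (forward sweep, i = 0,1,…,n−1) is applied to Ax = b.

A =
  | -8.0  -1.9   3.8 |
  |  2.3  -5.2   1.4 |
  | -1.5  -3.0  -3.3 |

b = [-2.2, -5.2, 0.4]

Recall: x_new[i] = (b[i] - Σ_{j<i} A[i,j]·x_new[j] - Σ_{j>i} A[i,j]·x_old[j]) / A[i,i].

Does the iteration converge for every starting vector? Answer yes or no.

Diagonal D = diag(-8, -5.2, -3.3); L, U strict lower/upper.
Gauss-Seidel: T = -(D+L)⁻¹U, row 0 first, T[0,2] = -(3.8)/(-8) = +0.4750; later rows by forward substitution.
  T[0,:] = [+0.0000 -0.2375 +0.4750]
  T[1,:] = [+0.0000 -0.1050 +0.4793]
  T[2,:] = [+0.0000 +0.2035 -0.6517]
|eigenvalues of T|: 0.7933, 0.0366, 0.0000.
ρ = 0.7933; 0.7933 < 1: convergent.

yes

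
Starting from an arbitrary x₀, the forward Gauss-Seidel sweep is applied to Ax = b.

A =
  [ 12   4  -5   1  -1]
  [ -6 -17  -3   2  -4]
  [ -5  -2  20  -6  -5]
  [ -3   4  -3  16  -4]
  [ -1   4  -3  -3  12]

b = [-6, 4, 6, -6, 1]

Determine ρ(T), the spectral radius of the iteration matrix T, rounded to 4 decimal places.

A = D + L + U where D = diag(12, -17, 20, 16, 12).
Gauss-Seidel: T = -(D+L)⁻¹U, row 0 first, T[0,3] = -(1)/(12) = -0.0833; later rows by forward substitution.
  T[0,:] = [+0.0000 -0.3333 +0.4167 -0.0833 +0.0833]
  T[1,:] = [+0.0000 +0.1176 -0.3235 +0.1471 -0.2647]
  T[2,:] = [+0.0000 -0.0716 +0.0718 +0.2939 +0.2444]
  T[3,:] = [+0.0000 -0.1053 +0.1725 +0.0027 +0.3776]
  T[4,:] = [+0.0000 -0.1112 +0.2036 +0.0182 +0.2507]
|λ(T)| sorted: 0.6169, 0.1211, 0.1211, 0.0407, 0.0000.
ρ = 0.6169; 0.6169 < 1: convergent.

0.6169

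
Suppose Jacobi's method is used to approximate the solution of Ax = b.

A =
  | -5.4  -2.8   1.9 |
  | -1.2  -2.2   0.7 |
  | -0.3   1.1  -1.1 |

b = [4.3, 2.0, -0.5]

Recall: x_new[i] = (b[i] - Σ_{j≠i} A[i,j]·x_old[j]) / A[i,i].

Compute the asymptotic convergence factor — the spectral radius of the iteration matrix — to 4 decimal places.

0.8263

Write A = D+L+U with D = diag(-5.4, -2.2, -1.1).
T_J = -D⁻¹(L+U): T[2,1] = -(1.1)/(-1.1) = +1.0000; T[2,2] = 0.
  T[0,:] = [+0.0000 -0.5185 +0.3519]
  T[1,:] = [-0.5455 +0.0000 +0.3182]
  T[2,:] = [-0.2727 +1.0000 +0.0000]
|roots of det(T-λI)|: 0.8263, 0.4217, 0.4217.
ρ(T) = max|λ| = 0.8263; 0.8263 < 1, so it converges for any x₀.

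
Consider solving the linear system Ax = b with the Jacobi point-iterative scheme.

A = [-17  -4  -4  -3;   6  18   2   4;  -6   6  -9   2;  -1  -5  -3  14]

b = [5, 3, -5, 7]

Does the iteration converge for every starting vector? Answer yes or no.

Diagonal D = diag(-17, 18, -9, 14); L, U strict lower/upper.
Jacobi T = -D⁻¹(L+U): T[0,2] = -(-4)/(-17) = -0.2353; T[0,0] = 0.
  T[0,:] = [+0.0000  -0.2353  -0.2353  -0.1765]
  T[1,:] = [-0.3333  +0.0000  -0.1111  -0.2222]
  T[2,:] = [-0.6667  +0.6667  +0.0000  +0.2222]
  T[3,:] = [+0.0714  +0.3571  +0.2143  +0.0000]
|eigenvalues of T|: 0.5004, 0.3361, 0.2799, 0.2799.
ρ(T) = max|λ| = 0.5004; 0.5004 < 1, so it converges for any x₀.

yes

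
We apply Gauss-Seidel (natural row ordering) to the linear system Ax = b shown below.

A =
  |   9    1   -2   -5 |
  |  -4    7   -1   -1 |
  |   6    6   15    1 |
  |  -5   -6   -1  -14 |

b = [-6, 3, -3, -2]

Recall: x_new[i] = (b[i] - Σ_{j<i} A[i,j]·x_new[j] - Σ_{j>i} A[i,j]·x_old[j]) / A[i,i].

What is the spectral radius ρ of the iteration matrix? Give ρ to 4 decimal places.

0.6627

Split A = D + L + U, D = diag(9, 7, 15, -14).
T_GS = -(D+L)⁻¹U: row 0 first, T[0,1] = -(1)/(9) = -0.1111; later rows by forward substitution.
  T[0,:] = [+0.0000, -0.1111, +0.2222, +0.5556]
  T[1,:] = [+0.0000, -0.0635, +0.2698, +0.4603]
  T[2,:] = [+0.0000, +0.0698, -0.1968, -0.4730]
  T[3,:] = [+0.0000, +0.0619, -0.1810, -0.3619]
|eigenvalues of T|: 0.6627, 0.0239, 0.0239, 0.0000.
ρ = 0.6627; 0.6627 < 1: convergent.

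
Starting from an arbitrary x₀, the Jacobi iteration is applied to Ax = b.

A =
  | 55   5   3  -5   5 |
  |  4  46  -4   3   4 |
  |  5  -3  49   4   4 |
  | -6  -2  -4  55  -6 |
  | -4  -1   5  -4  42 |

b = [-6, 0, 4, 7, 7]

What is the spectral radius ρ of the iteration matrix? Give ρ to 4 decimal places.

0.1925

Let D = diag(55, 46, 49, 55, 42); L, U the strict triangles.
Jacobi: T = -D⁻¹(L+U), T[1,2] = -(-4)/(46) = +0.0870; T[1,1] = 0.
  T[0,:] = [+0.0000  -0.0909  -0.0545  +0.0909  -0.0909]
  T[1,:] = [-0.0870  +0.0000  +0.0870  -0.0652  -0.0870]
  T[2,:] = [-0.1020  +0.0612  +0.0000  -0.0816  -0.0816]
  T[3,:] = [+0.1091  +0.0364  +0.0727  +0.0000  +0.1091]
  T[4,:] = [+0.0952  +0.0238  -0.1190  +0.0952  +0.0000]
|λ(T)| sorted: 0.1925, 0.1319, 0.0749, 0.0188, 0.0188.
spectral radius ρ = 0.1925; 0.1925 < 1, so it converges for any x₀.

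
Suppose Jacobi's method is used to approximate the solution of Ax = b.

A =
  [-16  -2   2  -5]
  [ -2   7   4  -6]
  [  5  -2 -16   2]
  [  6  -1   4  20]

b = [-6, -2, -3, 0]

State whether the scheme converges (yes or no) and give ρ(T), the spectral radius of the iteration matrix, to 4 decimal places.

yes, ρ = 0.5681

A = D + L + U where D = diag(-16, 7, -16, 20).
Jacobi T = -D⁻¹(L+U): T[3,1] = -(-1)/(20) = +0.0500; T[3,3] = 0.
  T[0,:] = [+0.0000  -0.1250  +0.1250  -0.3125]
  T[1,:] = [+0.2857  +0.0000  -0.5714  +0.8571]
  T[2,:] = [+0.3125  -0.1250  +0.0000  +0.1250]
  T[3,:] = [-0.3000  +0.0500  -0.2000  +0.0000]
eigenvalue magnitudes: 0.5681, 0.3736, 0.3736, 0.0056.
spectral radius ρ = 0.5681; 0.5681 < 1: convergent.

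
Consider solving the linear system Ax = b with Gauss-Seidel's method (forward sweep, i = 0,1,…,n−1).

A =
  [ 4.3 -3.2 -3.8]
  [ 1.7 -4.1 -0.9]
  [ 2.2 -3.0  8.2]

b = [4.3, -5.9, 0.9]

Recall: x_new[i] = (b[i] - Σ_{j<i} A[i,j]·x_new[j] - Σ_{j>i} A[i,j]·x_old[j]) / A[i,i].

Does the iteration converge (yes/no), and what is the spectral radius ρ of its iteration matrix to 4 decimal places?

Diagonal D = diag(4.3, -4.1, 8.2); L, U strict lower/upper.
T_GS = -(D+L)⁻¹U: row 0 first, T[0,2] = -(-3.8)/(4.3) = +0.8837; later rows by forward substitution.
  T[0,:] = [+0.0000, +0.7442, +0.8837]
  T[1,:] = [+0.0000, +0.3086, +0.1469]
  T[2,:] = [+0.0000, -0.0868, -0.1833]
eigenvalue magnitudes: 0.2811, 0.1559, 0.0000.
spectral radius ρ = 0.2811; 0.2811 < 1: convergent.

yes, ρ = 0.2811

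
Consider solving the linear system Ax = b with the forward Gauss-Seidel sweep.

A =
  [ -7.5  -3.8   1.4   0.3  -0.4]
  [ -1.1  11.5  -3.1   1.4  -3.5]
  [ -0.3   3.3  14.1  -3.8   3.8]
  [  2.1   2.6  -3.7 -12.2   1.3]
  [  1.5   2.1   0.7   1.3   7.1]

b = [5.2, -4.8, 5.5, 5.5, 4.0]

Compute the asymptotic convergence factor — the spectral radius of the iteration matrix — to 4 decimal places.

Diagonal D = diag(-7.5, 11.5, 14.1, -12.2, 7.1); L, U strict lower/upper.
Gauss-Seidel: T = -(D+L)⁻¹U, row 0 first, T[0,3] = -(0.3)/(-7.5) = +0.0400; later rows by forward substitution.
  T[0,:] = [+0.0000, -0.5067, +0.1867, +0.0400, -0.0533]
  T[1,:] = [+0.0000, -0.0485, +0.2874, -0.1179, +0.2992]
  T[2,:] = [+0.0000, +0.0006, -0.0633, +0.2980, -0.3407]
  T[3,:] = [+0.0000, -0.0977, +0.1126, -0.1086, +0.2645]
  T[4,:] = [+0.0000, +0.1392, -0.1388, +0.0169, -0.0921]
|roots of det(T-λI)|: 0.5604, 0.1563, 0.1563, 0.0606, 0.0000.
ρ(T) = max|λ| = 0.5604; 0.5604 < 1: convergent.

0.5604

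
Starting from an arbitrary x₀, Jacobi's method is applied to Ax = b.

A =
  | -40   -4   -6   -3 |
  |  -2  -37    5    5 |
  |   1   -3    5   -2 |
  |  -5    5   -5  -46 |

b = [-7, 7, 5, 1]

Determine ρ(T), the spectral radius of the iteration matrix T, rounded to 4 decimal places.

0.3672

A = D + L + U where D = diag(-40, -37, 5, -46).
Jacobi T = -D⁻¹(L+U): T[3,0] = -(-5)/(-46) = -0.1087; T[3,3] = 0.
  T[0,:] = [+0.0000, -0.1000, -0.1500, -0.0750]
  T[1,:] = [-0.0541, +0.0000, +0.1351, +0.1351]
  T[2,:] = [-0.2000, +0.6000, +0.0000, +0.4000]
  T[3,:] = [-0.1087, +0.1087, -0.1087, +0.0000]
|roots of det(T-λI)|: 0.3672, 0.2599, 0.1053, 0.1053.
ρ(T) = max|λ| = 0.3672; 0.3672 < 1: convergent.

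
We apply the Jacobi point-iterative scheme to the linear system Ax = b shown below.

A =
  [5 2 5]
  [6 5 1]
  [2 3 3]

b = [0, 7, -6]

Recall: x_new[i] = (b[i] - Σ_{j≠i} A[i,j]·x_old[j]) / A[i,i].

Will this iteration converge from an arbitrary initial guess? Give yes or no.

no

Split A = D + L + U, D = diag(5, 5, 3).
Jacobi: T = -D⁻¹(L+U), T[0,2] = -(5)/(5) = -1.0000; T[0,0] = 0.
  T[0,:] = [+0.0000  -0.4000  -1.0000]
  T[1,:] = [-1.2000  +0.0000  -0.2000]
  T[2,:] = [-0.6667  -1.0000  +0.0000]
eigenvalue magnitudes: 1.4809, 0.9200, 0.9200.
spectral radius ρ = 1.4809; 1.4809 > 1 ⇒ diverges.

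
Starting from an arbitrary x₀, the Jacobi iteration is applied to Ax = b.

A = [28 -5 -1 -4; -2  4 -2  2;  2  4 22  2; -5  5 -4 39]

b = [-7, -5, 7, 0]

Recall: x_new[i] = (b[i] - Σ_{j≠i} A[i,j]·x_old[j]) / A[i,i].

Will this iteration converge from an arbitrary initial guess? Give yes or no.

A = D + L + U where D = diag(28, 4, 22, 39).
Jacobi: T = -D⁻¹(L+U), T[2,3] = -(2)/(22) = -0.0909; T[2,2] = 0.
  T[0,:] = [+0.0000  +0.1786  +0.0357  +0.1429]
  T[1,:] = [+0.5000  +0.0000  +0.5000  -0.5000]
  T[2,:] = [-0.0909  -0.1818  +0.0000  -0.0909]
  T[3,:] = [+0.1282  -0.1282  +0.1026  +0.0000]
eigenvalue magnitudes: 0.3707, 0.2016, 0.1873, 0.1873.
spectral radius ρ = 0.3707; 0.3707 < 1, so it converges for any x₀.

yes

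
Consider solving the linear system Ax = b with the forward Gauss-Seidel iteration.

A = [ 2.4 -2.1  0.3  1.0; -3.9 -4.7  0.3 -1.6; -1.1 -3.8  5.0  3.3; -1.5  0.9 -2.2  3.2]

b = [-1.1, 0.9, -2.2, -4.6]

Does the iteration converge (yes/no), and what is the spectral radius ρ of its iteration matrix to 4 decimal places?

Split A = D + L + U, D = diag(2.4, -4.7, 5, 3.2).
GS T = -(D+L)⁻¹U: row 0 first, T[0,1] = -(-2.1)/(2.4) = +0.8750; later rows by forward substitution.
  T[0,:] = [+0.0000 +0.8750 -0.1250 -0.4167]
  T[1,:] = [+0.0000 -0.7261 +0.1676 +0.0053]
  T[2,:] = [+0.0000 -0.3593 +0.0998 -0.7476]
  T[3,:] = [+0.0000 +0.3673 -0.0371 -0.7108]
moduli |λ_i(T)| = 0.9186, 0.3672, 0.0512, 0.0000.
spectral radius ρ = 0.9186; 0.9186 < 1: convergent.

yes, ρ = 0.9186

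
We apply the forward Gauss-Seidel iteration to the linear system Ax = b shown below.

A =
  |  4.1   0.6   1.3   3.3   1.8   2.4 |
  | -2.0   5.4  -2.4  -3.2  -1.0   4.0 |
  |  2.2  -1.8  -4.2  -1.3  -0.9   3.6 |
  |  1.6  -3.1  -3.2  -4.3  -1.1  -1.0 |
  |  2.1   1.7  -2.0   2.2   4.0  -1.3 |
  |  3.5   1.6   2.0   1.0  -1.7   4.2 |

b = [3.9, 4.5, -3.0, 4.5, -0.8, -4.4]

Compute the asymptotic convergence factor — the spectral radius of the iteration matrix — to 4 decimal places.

A = D + L + U where D = diag(4.1, 5.4, -4.2, -4.3, 4, 4.2).
GS T = -(D+L)⁻¹U: row 0 first, T[0,1] = -(0.6)/(4.1) = -0.1463; later rows by forward substitution.
  T[0,:] = [+0.0000, -0.1463, -0.3171, -0.8049, -0.4390, -0.5854]
  T[1,:] = [+0.0000, -0.0542, +0.3270, +0.2945, +0.0226, -0.9575]
  T[2,:] = [+0.0000, -0.0534, -0.3062, -0.8573, -0.4539, +0.9609]
  T[3,:] = [+0.0000, +0.0244, -0.1258, +0.1262, -0.0976, -0.4751]
  T[4,:] = [+0.0000, +0.0597, -0.0564, -0.2007, +0.0476, +1.7810]
  T[5,:] = [+0.0000, +0.1864, +0.2926, +0.8555, +0.6159, +1.2290]
|roots of det(T-λI)|: 1.5931, 0.9054, 0.3699, 0.0593, 0.0441, 0.0000.
ρ(T) = max|λ| = 1.5931; 1.5931 > 1 ⇒ diverges.

1.5931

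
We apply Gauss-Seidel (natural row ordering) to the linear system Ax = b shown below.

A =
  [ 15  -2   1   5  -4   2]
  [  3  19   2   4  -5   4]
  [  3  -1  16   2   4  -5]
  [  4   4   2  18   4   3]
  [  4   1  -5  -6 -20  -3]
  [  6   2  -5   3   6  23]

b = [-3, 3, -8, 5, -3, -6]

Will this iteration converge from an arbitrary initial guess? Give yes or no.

Split A = D + L + U, D = diag(15, 19, 16, 18, -20, 23).
T_GS = -(D+L)⁻¹U: row 0 first, T[0,1] = -(-2)/(15) = +0.1333; later rows by forward substitution.
  T[0,:] = [+0.0000, +0.1333, -0.0667, -0.3333, +0.2667, -0.1333]
  T[1,:] = [+0.0000, -0.0211, -0.0947, -0.1579, +0.2211, -0.1895]
  T[2,:] = [+0.0000, -0.0263, +0.0066, -0.0724, -0.2862, +0.3257]
  T[3,:] = [+0.0000, -0.0220, +0.0351, +0.1172, -0.2988, -0.1311]
  T[4,:] = [+0.0000, +0.0388, -0.0303, -0.0916, +0.2256, -0.2282]
  T[5,:] = [+0.0000, -0.0459, +0.0304, +0.0936, -0.1709, +0.1987]
moduli |λ_i(T)| = 0.5460, 0.0871, 0.0871, 0.0775, 0.0475, 0.0000.
ρ = 0.5460; 0.5460 < 1: convergent.

yes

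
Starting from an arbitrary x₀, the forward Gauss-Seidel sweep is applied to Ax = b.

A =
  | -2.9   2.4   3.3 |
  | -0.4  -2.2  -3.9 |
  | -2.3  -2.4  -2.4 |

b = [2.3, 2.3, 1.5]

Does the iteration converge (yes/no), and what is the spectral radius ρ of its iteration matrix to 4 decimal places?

Diagonal D = diag(-2.9, -2.2, -2.4); L, U strict lower/upper.
T_GS = -(D+L)⁻¹U: row 0 first, T[0,2] = -(3.3)/(-2.9) = +1.1379; later rows by forward substitution.
  T[0,:] = [+0.0000 +0.8276 +1.1379]
  T[1,:] = [+0.0000 -0.1505 -1.9796]
  T[2,:] = [+0.0000 -0.6426 +0.8891]
eigenvalue magnitudes: 1.6112, 0.8726, 0.0000.
ρ = 1.6112; 1.6112 > 1: divergent.

no, ρ = 1.6112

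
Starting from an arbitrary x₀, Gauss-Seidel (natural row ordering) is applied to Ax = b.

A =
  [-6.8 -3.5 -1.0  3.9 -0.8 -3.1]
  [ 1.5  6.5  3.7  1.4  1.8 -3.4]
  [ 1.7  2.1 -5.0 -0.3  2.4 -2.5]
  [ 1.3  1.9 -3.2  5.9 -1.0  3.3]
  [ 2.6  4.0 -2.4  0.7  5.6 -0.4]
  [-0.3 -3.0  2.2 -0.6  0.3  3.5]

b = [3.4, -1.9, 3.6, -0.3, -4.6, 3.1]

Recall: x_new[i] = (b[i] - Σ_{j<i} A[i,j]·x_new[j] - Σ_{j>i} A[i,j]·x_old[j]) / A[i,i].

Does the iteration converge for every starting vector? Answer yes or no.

Let D = diag(-6.8, 6.5, -5, 5.9, 5.6, 3.5); L, U the strict triangles.
Gauss-Seidel: T = -(D+L)⁻¹U, row 0 first, T[0,1] = -(-3.5)/(-6.8) = -0.5147; later rows by forward substitution.
  T[0,:] = [+0.0000  -0.5147  -0.1471  +0.5735  -0.1176  -0.4559]
  T[1,:] = [+0.0000  +0.1188  -0.5353  -0.3477  -0.2498  +0.6283]
  T[2,:] = [+0.0000  -0.1251  -0.2748  -0.0110  +0.3351  -0.3911]
  T[3,:] = [+0.0000  +0.0073  +0.0557  -0.0204  +0.4576  -0.8733]
  T[4,:] = [+0.0000  +0.0996  +0.3259  -0.0201  +0.3194  -0.2241]
  T[5,:] = [+0.0000  +0.1290  -0.3171  -0.2437  -0.3837  +0.6148]
moduli |λ_i(T)| = 1.1949, 0.5666, 0.2871, 0.1569, 0.0006, 0.0000.
spectral radius ρ = 1.1949; 1.1949 > 1: divergent.

no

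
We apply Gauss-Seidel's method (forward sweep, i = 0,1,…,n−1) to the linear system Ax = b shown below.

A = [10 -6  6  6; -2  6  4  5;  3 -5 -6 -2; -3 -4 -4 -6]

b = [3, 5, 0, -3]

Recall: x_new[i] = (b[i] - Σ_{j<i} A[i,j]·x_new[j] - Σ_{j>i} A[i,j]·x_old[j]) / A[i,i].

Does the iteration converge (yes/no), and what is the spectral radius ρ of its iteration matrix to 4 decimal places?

Split A = D + L + U, D = diag(10, 6, -6, -6).
GS T = -(D+L)⁻¹U: row 0 first, T[0,1] = -(-6)/(10) = +0.6000; later rows by forward substitution.
  T[0,:] = [+0.0000  +0.6000  -0.6000  -0.6000]
  T[1,:] = [+0.0000  +0.2000  -0.8667  -1.0333]
  T[2,:] = [+0.0000  +0.1333  +0.4222  +0.2278]
  T[3,:] = [+0.0000  -0.5222  +0.5963  +0.8370]
|roots of det(T-λI)|: 1.3923, 0.2549, 0.1879, 0.0000.
ρ(T) = max|λ| = 1.3923; 1.3923 > 1 ⇒ diverges.

no, ρ = 1.3923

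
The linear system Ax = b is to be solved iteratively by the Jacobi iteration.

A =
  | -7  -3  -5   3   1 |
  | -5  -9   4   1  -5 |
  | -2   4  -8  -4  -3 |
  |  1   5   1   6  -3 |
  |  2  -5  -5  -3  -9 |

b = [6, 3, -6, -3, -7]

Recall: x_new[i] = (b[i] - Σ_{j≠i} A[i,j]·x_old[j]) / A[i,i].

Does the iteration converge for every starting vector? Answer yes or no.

no

Let D = diag(-7, -9, -8, 6, -9); L, U the strict triangles.
Jacobi: T = -D⁻¹(L+U), T[3,0] = -(1)/(6) = -0.1667; T[3,3] = 0.
  T[0,:] = [+0.0000 -0.4286 -0.7143 +0.4286 +0.1429]
  T[1,:] = [-0.5556 +0.0000 +0.4444 +0.1111 -0.5556]
  T[2,:] = [-0.2500 +0.5000 +0.0000 -0.5000 -0.3750]
  T[3,:] = [-0.1667 -0.8333 -0.1667 +0.0000 +0.5000]
  T[4,:] = [+0.2222 -0.5556 -0.5556 -0.3333 +0.0000]
|roots of det(T-λI)|: 1.4351, 0.7160, 0.6893, 0.6893, 0.3685.
ρ = 1.4351; 1.4351 > 1: divergent.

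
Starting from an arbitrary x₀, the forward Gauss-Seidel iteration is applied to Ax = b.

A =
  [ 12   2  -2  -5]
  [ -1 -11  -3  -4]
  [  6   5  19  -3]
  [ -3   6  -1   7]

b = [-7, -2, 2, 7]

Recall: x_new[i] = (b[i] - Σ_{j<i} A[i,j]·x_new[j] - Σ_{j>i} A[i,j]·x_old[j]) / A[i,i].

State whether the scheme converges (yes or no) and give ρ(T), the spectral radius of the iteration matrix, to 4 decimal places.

yes, ρ = 0.6467

Diagonal D = diag(12, -11, 19, 7); L, U strict lower/upper.
Gauss-Seidel: T = -(D+L)⁻¹U, row 0 first, T[0,1] = -(2)/(12) = -0.1667; later rows by forward substitution.
  T[0,:] = [+0.0000 -0.1667 +0.1667 +0.4167]
  T[1,:] = [+0.0000 +0.0152 -0.2879 -0.4015]
  T[2,:] = [+0.0000 +0.0486 +0.0231 +0.1320]
  T[3,:] = [+0.0000 -0.0775 +0.3215 +0.5416]
moduli |λ_i(T)| = 0.6467, 0.0690, 0.0690, 0.0000.
ρ = 0.6467; 0.6467 < 1 ⇒ converges.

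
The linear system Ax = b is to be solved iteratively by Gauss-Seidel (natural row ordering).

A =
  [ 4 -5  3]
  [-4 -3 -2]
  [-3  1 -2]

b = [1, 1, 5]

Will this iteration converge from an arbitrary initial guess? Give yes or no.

no

A = D + L + U where D = diag(4, -3, -2).
Gauss-Seidel: T = -(D+L)⁻¹U, row 0 first, T[0,2] = -(3)/(4) = -0.7500; later rows by forward substitution.
  T[0,:] = [+0.0000  +1.2500  -0.7500]
  T[1,:] = [+0.0000  -1.6667  +0.3333]
  T[2,:] = [+0.0000  -2.7083  +1.2917]
eigenvalue magnitudes: 1.3211, 0.9461, 0.0000.
ρ = 1.3211; 1.3211 > 1 ⇒ diverges.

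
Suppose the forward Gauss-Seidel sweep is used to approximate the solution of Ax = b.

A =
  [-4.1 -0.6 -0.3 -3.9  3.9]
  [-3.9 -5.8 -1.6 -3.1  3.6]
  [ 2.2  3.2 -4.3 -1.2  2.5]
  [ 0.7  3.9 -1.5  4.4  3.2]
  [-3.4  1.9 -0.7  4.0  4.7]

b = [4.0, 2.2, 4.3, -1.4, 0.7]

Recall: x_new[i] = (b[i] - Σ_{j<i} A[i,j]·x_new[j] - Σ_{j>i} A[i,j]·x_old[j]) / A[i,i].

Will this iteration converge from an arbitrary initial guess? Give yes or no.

no

Split A = D + L + U, D = diag(-4.1, -5.8, -4.3, 4.4, 4.7).
Gauss-Seidel: T = -(D+L)⁻¹U, row 0 first, T[0,2] = -(-0.3)/(-4.1) = -0.0732; later rows by forward substitution.
  T[0,:] = [+0.0000 -0.1463 -0.0732 -0.9512 +0.9512]
  T[1,:] = [+0.0000 +0.0984 -0.2267 +0.1051 -0.0189]
  T[2,:] = [+0.0000 -0.0016 -0.2061 -0.6875 +1.0540]
  T[3,:] = [+0.0000 -0.0645 +0.1423 -0.1762 -0.5025]
  T[4,:] = [+0.0000 -0.0910 -0.1131 -0.6830 +1.2804]
eigenvalue magnitudes: 1.3765, 0.3062, 0.1186, 0.1186, 0.0000.
spectral radius ρ = 1.3765; 1.3765 > 1 ⇒ diverges.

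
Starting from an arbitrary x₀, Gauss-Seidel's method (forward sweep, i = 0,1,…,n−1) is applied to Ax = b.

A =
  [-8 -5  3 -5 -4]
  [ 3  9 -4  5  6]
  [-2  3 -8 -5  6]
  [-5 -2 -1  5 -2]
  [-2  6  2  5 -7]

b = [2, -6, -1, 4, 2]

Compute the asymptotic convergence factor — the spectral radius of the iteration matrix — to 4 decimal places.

A = D + L + U where D = diag(-8, 9, -8, 5, -7).
T_GS = -(D+L)⁻¹U: row 0 first, T[0,3] = -(-5)/(-8) = -0.6250; later rows by forward substitution.
  T[0,:] = [+0.0000  -0.6250  +0.3750  -0.6250  -0.5000]
  T[1,:] = [+0.0000  +0.2083  +0.3194  -0.3472  -0.5000]
  T[2,:] = [+0.0000  +0.2344  +0.0260  -0.5990  +0.6875]
  T[3,:] = [+0.0000  -0.4948  +0.5080  -0.8837  -0.1625]
  T[4,:] = [+0.0000  +0.0707  +0.5370  -0.9214  -0.2054]
|λ(T)| sorted: 1.3120, 0.3980, 0.3980, 0.0955, 0.0000.
spectral radius ρ = 1.3120; 1.3120 > 1 ⇒ diverges.

1.3120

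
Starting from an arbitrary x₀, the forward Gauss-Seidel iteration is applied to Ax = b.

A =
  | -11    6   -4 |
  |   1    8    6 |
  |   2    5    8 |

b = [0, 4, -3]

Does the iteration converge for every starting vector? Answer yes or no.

A = D + L + U where D = diag(-11, 8, 8).
T_GS = -(D+L)⁻¹U: row 0 first, T[0,2] = -(-4)/(-11) = -0.3636; later rows by forward substitution.
  T[0,:] = [+0.0000  +0.5455  -0.3636]
  T[1,:] = [+0.0000  -0.0682  -0.7045]
  T[2,:] = [+0.0000  -0.0938  +0.5312]
eigenvalue magnitudes: 0.6264, 0.1633, 0.0000.
ρ = 0.6264; 0.6264 < 1 ⇒ converges.

yes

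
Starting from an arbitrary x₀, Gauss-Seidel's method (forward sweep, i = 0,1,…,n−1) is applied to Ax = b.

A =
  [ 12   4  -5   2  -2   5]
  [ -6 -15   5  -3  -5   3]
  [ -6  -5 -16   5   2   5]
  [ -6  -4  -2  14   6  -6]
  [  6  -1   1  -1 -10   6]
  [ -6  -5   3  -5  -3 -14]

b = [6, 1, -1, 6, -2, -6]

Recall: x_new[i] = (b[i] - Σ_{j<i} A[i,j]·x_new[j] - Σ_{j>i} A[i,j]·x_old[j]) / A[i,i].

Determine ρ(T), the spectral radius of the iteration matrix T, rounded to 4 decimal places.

Let D = diag(12, -15, -16, 14, -10, -14); L, U the strict triangles.
GS T = -(D+L)⁻¹U: row 0 first, T[0,4] = -(-2)/(12) = +0.1667; later rows by forward substitution.
  T[0,:] = [+0.0000 -0.3333 +0.4167 -0.1667 +0.1667 -0.4167]
  T[1,:] = [+0.0000 +0.1333 +0.1667 -0.1333 -0.4000 +0.3667]
  T[2,:] = [+0.0000 +0.0833 -0.2083 +0.4167 +0.1875 +0.3542]
  T[3,:] = [+0.0000 -0.0929 +0.1964 -0.0500 -0.4446 +0.4054]
  T[4,:] = [+0.0000 -0.1957 +0.1929 -0.0400 +0.2032 +0.3082]
  T[5,:] = [+0.0000 +0.1882 -0.3942 +0.2348 +0.2269 -0.0873]
moduli |λ_i(T)| = 0.8223, 0.3912, 0.2638, 0.2638, 0.1709, 0.0000.
ρ(T) = max|λ| = 0.8223; 0.8223 < 1, so it converges for any x₀.

0.8223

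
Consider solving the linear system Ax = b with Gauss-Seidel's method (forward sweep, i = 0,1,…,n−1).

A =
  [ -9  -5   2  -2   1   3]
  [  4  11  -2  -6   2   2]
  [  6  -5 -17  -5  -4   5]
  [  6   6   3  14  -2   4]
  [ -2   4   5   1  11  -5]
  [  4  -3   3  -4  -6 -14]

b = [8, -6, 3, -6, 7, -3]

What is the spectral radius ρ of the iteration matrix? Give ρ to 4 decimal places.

0.8606

Let D = diag(-9, 11, -17, 14, 11, -14); L, U the strict triangles.
T_GS = -(D+L)⁻¹U: row 0 first, T[0,2] = -(2)/(-9) = +0.2222; later rows by forward substitution.
  T[0,:] = [+0.0000  -0.5556  +0.2222  -0.2222  +0.1111  +0.3333]
  T[1,:] = [+0.0000  +0.2020  +0.1010  +0.6263  -0.2222  -0.3030]
  T[2,:] = [+0.0000  -0.2555  +0.0487  -0.5567  -0.1307  +0.5009]
  T[3,:] = [+0.0000  +0.2063  -0.1490  -0.0539  +0.2185  -0.4060]
  T[4,:] = [+0.0000  -0.0771  -0.0049  -0.0102  +0.1406  +0.4346]
  T[5,:] = [+0.0000  -0.2827  +0.0970  -0.2972  -0.0713  +0.1973]
eigenvalue magnitudes: 0.8606, 0.2907, 0.2907, 0.2189, 0.0346, 0.0000.
ρ(T) = max|λ| = 0.8606; 0.8606 < 1, so it converges for any x₀.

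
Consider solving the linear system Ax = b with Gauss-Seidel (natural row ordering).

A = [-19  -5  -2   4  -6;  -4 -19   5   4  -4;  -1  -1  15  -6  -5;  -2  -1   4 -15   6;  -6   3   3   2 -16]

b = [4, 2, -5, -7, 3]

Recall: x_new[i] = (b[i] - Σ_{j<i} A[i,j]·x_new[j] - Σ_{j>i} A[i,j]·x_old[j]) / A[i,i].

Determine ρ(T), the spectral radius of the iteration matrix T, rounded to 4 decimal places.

0.5304

Write A = D+L+U with D = diag(-19, -19, 15, -15, -16).
GS T = -(D+L)⁻¹U: row 0 first, T[0,3] = -(4)/(-19) = +0.2105; later rows by forward substitution.
  T[0,:] = [+0.0000 -0.2632 -0.1053 +0.2105 -0.3158]
  T[1,:] = [+0.0000 +0.0554 +0.2853 +0.1662 -0.1440]
  T[2,:] = [+0.0000 -0.0139 +0.0120 +0.4251 +0.3027]
  T[3,:] = [+0.0000 +0.0277 -0.0018 +0.0742 +0.5324]
  T[4,:] = [+0.0000 +0.1099 +0.0950 +0.0412 +0.2147]
|roots of det(T-λI)|: 0.5304, 0.2934, 0.2934, 0.0910, 0.0000.
ρ(T) = max|λ| = 0.5304; 0.5304 < 1, so it converges for any x₀.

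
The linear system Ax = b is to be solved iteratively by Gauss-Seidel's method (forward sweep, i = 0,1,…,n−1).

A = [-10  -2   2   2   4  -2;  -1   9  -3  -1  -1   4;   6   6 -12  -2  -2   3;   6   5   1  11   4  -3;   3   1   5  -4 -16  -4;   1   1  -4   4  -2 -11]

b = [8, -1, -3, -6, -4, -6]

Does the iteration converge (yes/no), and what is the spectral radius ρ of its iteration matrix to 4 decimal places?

A = D + L + U where D = diag(-10, 9, -12, 11, -16, -11).
Gauss-Seidel: T = -(D+L)⁻¹U, row 0 first, T[0,4] = -(4)/(-10) = +0.4000; later rows by forward substitution.
  T[0,:] = [+0.0000 -0.2000 +0.2000 +0.2000 +0.4000 -0.2000]
  T[1,:] = [+0.0000 -0.0222 +0.3556 +0.1333 +0.1556 -0.4667]
  T[2,:] = [+0.0000 -0.1111 +0.2778 +0.0000 +0.1111 -0.0833]
  T[3,:] = [+0.0000 +0.1293 -0.2960 -0.1697 -0.6626 +0.6015]
  T[4,:] = [+0.0000 -0.1059 +0.2205 +0.0883 +0.2851 -0.4931]
  T[5,:] = [+0.0000 +0.0865 -0.1982 -0.0475 -0.2827 +0.2781]
|λ(T)| sorted: 0.5335, 0.1595, 0.1595, 0.0823, 0.0823, 0.0000.
ρ(T) = max|λ| = 0.5335; 0.5335 < 1, so it converges for any x₀.

yes, ρ = 0.5335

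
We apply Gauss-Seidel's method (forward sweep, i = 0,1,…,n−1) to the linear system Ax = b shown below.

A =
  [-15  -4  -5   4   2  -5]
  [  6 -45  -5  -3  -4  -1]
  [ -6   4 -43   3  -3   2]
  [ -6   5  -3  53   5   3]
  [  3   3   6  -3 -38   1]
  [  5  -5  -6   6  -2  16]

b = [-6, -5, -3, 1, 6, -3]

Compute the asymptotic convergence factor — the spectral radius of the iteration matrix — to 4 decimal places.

0.1794

Diagonal D = diag(-15, -45, -43, 53, -38, 16); L, U strict lower/upper.
GS T = -(D+L)⁻¹U: row 0 first, T[0,4] = -(2)/(-15) = +0.1333; later rows by forward substitution.
  T[0,:] = [+0.0000 -0.2667 -0.3333 +0.2667 +0.1333 -0.3333]
  T[1,:] = [+0.0000 -0.0356 -0.1556 -0.0311 -0.0711 -0.0667]
  T[2,:] = [+0.0000 +0.0339 +0.0320 +0.0297 -0.0950 +0.0868]
  T[3,:] = [+0.0000 -0.0249 -0.0212 +0.0348 -0.0779 -0.0831]
  T[4,:] = [+0.0000 -0.0165 -0.0319 +0.0205 -0.0039 +0.0150]
  T[5,:] = [+0.0000 +0.0922 +0.0716 -0.0924 -0.0708 +0.1489]
eigenvalue magnitudes: 0.1794, 0.0691, 0.0691, 0.0533, 0.0352, 0.0000.
ρ(T) = max|λ| = 0.1794; 0.1794 < 1: convergent.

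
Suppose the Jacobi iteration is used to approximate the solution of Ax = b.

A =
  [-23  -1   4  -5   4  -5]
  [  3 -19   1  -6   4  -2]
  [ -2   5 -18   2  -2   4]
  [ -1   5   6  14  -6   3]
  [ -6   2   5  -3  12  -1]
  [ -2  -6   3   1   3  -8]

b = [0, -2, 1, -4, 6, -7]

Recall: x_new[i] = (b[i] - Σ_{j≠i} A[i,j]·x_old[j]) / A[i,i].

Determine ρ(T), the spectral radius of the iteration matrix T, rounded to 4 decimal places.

0.8644

Write A = D+L+U with D = diag(-23, -19, -18, 14, 12, -8).
Jacobi: T = -D⁻¹(L+U), T[4,3] = -(-3)/(12) = +0.2500; T[4,4] = 0.
  T[0,:] = [+0.0000  -0.0435  +0.1739  -0.2174  +0.1739  -0.2174]
  T[1,:] = [+0.1579  +0.0000  +0.0526  -0.3158  +0.2105  -0.1053]
  T[2,:] = [-0.1111  +0.2778  +0.0000  +0.1111  -0.1111  +0.2222]
  T[3,:] = [+0.0714  -0.3571  -0.4286  +0.0000  +0.4286  -0.2143]
  T[4,:] = [+0.5000  -0.1667  -0.4167  +0.2500  +0.0000  +0.0833]
  T[5,:] = [-0.2500  -0.7500  +0.3750  +0.1250  +0.3750  +0.0000]
eigenvalue magnitudes: 0.8644, 0.5295, 0.5295, 0.2523, 0.2523, 0.1662.
ρ = 0.8644; 0.8644 < 1, so it converges for any x₀.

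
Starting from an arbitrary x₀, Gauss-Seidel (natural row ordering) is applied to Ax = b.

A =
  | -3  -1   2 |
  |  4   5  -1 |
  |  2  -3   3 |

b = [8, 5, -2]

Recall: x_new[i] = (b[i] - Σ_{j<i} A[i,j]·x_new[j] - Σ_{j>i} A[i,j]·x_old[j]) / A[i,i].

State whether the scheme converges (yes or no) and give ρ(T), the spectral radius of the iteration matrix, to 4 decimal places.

yes, ρ = 0.5868

Diagonal D = diag(-3, 5, 3); L, U strict lower/upper.
GS T = -(D+L)⁻¹U: row 0 first, T[0,2] = -(2)/(-3) = +0.6667; later rows by forward substitution.
  T[0,:] = [+0.0000  -0.3333  +0.6667]
  T[1,:] = [+0.0000  +0.2667  -0.3333]
  T[2,:] = [+0.0000  +0.4889  -0.7778]
|roots of det(T-λI)|: 0.5868, 0.0757, 0.0000.
spectral radius ρ = 0.5868; 0.5868 < 1, so it converges for any x₀.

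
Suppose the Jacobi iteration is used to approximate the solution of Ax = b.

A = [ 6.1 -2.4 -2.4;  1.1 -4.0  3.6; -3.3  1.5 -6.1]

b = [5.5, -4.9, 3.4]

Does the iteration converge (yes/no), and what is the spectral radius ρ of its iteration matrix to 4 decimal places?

Let D = diag(6.1, -4, -6.1); L, U the strict triangles.
T_J = -D⁻¹(L+U): T[1,2] = -(3.6)/(-4) = +0.9000; T[1,1] = 0.
  T[0,:] = [+0.0000, +0.3934, +0.3934]
  T[1,:] = [+0.2750, +0.0000, +0.9000]
  T[2,:] = [-0.5410, +0.2459, +0.0000]
|roots of det(T-λI)|: 0.6190, 0.5162, 0.5162.
ρ = 0.6190; 0.6190 < 1: convergent.

yes, ρ = 0.6190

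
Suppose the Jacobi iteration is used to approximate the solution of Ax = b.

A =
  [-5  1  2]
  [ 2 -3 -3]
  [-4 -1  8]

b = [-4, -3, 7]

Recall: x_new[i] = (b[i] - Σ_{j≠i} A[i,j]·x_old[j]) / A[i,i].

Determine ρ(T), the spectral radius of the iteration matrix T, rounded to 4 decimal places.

Split A = D + L + U, D = diag(-5, -3, 8).
T_J = -D⁻¹(L+U): T[0,2] = -(2)/(-5) = +0.4000; T[0,0] = 0.
  T[0,:] = [+0.0000, +0.2000, +0.4000]
  T[1,:] = [+0.6667, +0.0000, -1.0000]
  T[2,:] = [+0.5000, +0.1250, +0.0000]
|eigenvalues of T|: 0.5703, 0.3419, 0.3419.
ρ(T) = max|λ| = 0.5703; 0.5703 < 1 ⇒ converges.

0.5703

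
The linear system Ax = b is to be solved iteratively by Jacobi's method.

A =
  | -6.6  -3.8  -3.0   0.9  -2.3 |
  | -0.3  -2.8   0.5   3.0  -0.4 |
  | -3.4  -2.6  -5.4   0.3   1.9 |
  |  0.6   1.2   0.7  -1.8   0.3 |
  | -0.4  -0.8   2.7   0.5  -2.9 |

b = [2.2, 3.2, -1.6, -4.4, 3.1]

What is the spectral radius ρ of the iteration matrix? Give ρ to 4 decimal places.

1.1393

A = D + L + U where D = diag(-6.6, -2.8, -5.4, -1.8, -2.9).
Jacobi: T = -D⁻¹(L+U), T[0,4] = -(-2.3)/(-6.6) = -0.3485; T[0,0] = 0.
  T[0,:] = [+0.0000, -0.5758, -0.4545, +0.1364, -0.3485]
  T[1,:] = [-0.1071, +0.0000, +0.1786, +1.0714, -0.1429]
  T[2,:] = [-0.6296, -0.4815, +0.0000, +0.0556, +0.3519]
  T[3,:] = [+0.3333, +0.6667, +0.3889, +0.0000, +0.1667]
  T[4,:] = [-0.1379, -0.2759, +0.9310, +0.1724, +0.0000]
|eigenvalues of T|: 1.1393, 0.8101, 0.8101, 0.5986, 0.1206.
ρ(T) = max|λ| = 1.1393; 1.1393 > 1: divergent.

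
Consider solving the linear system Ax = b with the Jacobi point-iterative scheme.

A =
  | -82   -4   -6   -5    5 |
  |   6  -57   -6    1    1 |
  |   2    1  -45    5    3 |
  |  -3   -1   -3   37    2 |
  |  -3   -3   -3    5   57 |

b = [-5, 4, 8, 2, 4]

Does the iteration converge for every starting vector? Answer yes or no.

Let D = diag(-82, -57, -45, 37, 57); L, U the strict triangles.
Jacobi: T = -D⁻¹(L+U), T[2,1] = -(1)/(-45) = +0.0222; T[2,2] = 0.
  T[0,:] = [+0.0000 -0.0488 -0.0732 -0.0610 +0.0610]
  T[1,:] = [+0.1053 +0.0000 -0.1053 +0.0175 +0.0175]
  T[2,:] = [+0.0444 +0.0222 +0.0000 +0.1111 +0.0667]
  T[3,:] = [+0.0811 +0.0270 +0.0811 +0.0000 -0.0541]
  T[4,:] = [+0.0526 +0.0526 +0.0526 -0.0877 +0.0000]
eigenvalue magnitudes: 0.1751, 0.1063, 0.1063, 0.0771, 0.0771.
spectral radius ρ = 0.1751; 0.1751 < 1, so it converges for any x₀.

yes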